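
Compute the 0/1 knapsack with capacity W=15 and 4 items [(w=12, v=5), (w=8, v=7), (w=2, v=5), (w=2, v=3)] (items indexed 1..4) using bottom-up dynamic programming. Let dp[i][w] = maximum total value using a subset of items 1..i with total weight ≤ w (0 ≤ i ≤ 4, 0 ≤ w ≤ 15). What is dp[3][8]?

7

i\w   0   1   2   3   4   5   6   7   8   9  10  11  12  13  14  15
  0   0   0   0   0   0   0   0   0   0   0   0   0   0   0   0   0
  1   0   0   0   0   0   0   0   0   0   0   0   0   5   5   5   5
  2   0   0   0   0   0   0   0   0   7   7   7   7   7   7   7   7
  3   0   0   5   5   5   5   5   5   7   7  12  12  12  12  12  12
  4   0   0   5   5   8   8   8   8   8   8  12  12  15  15  15  15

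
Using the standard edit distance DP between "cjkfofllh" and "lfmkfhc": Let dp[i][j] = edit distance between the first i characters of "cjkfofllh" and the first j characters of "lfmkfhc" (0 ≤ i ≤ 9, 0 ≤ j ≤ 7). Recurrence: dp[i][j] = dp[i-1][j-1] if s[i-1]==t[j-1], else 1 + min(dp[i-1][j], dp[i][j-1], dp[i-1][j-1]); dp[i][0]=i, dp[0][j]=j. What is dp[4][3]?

4

   ''  l  f  m  k  f  h  c
''  0  1  2  3  4  5  6  7
 c  1  1  2  3  4  5  6  6
 j  2  2  2  3  4  5  6  7
 k  3  3  3  3  3  4  5  6
 f  4  4  3  4  4  3  4  5
 o  5  5  4  4  5  4  4  5
 f  6  6  5  5  5  5  5  5
 l  7  6  6  6  6  6  6  6
 l  8  7  7  7  7  7  7  7
 h  9  8  8  8  8  8  7  8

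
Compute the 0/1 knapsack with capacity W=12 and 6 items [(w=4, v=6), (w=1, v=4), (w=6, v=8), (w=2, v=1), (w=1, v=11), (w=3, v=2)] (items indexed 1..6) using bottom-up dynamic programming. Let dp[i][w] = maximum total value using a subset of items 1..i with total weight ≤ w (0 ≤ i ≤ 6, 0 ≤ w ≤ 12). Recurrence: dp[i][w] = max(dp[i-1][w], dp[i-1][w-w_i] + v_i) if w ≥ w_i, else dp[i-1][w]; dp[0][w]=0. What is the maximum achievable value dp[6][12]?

29

i\w   0   1   2   3   4   5   6   7   8   9  10  11  12
  0   0   0   0   0   0   0   0   0   0   0   0   0   0
  1   0   0   0   0   6   6   6   6   6   6   6   6   6
  2   0   4   4   4   6  10  10  10  10  10  10  10  10
  3   0   4   4   4   6  10  10  12  12  12  14  18  18
  4   0   4   4   5   6  10  10  12  12  13  14  18  18
  5   0  11  15  15  16  17  21  21  23  23  24  25  29
  6   0  11  15  15  16  17  21  21  23  23  24  25  29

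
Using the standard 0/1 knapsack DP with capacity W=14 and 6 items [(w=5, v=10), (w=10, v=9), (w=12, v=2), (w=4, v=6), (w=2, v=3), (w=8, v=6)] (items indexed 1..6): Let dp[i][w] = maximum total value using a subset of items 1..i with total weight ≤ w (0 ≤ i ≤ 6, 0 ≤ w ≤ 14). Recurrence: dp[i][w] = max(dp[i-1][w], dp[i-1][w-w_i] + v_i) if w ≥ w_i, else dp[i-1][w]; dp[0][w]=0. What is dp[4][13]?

16

i\w   0   1   2   3   4   5   6   7   8   9  10  11  12  13  14
  0   0   0   0   0   0   0   0   0   0   0   0   0   0   0   0
  1   0   0   0   0   0  10  10  10  10  10  10  10  10  10  10
  2   0   0   0   0   0  10  10  10  10  10  10  10  10  10  10
  3   0   0   0   0   0  10  10  10  10  10  10  10  10  10  10
  4   0   0   0   0   6  10  10  10  10  16  16  16  16  16  16
  5   0   0   3   3   6  10  10  13  13  16  16  19  19  19  19
  6   0   0   3   3   6  10  10  13  13  16  16  19  19  19  19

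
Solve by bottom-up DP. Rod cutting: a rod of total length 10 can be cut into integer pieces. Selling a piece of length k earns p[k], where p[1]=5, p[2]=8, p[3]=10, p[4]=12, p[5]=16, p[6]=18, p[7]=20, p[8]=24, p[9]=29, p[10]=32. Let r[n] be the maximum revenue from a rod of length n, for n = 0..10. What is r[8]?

   n    0    1    2    3    4    5    6    7    8    9   10
r[n]    0    5   10   15   20   25   30   35   40   45   50

40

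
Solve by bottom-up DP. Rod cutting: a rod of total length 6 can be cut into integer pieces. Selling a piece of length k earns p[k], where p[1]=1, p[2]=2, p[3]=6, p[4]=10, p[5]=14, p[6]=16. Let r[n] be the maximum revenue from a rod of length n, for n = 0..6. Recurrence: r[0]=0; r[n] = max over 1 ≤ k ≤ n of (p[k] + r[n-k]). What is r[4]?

10

   n    0    1    2    3    4    5    6
r[n]    0    1    2    6   10   14   16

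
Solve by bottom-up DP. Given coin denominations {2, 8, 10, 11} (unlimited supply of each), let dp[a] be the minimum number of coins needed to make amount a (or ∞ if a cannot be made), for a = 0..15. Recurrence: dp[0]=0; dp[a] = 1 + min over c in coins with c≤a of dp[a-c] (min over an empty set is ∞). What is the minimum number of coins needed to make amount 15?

 a  0  1  2  3  4  5  6  7  8  9 10 11 12 13 14 15
dp  0  -  1  -  2  -  3  -  1  -  1  1  2  2  3  3
(- denotes ∞ / unreachable)

3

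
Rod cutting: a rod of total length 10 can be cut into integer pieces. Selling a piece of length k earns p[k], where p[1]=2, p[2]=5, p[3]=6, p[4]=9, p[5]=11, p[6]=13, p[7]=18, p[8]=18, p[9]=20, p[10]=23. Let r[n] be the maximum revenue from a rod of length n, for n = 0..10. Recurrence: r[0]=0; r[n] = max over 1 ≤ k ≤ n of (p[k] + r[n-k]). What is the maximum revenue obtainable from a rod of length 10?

   n    0    1    2    3    4    5    6    7    8    9   10
r[n]    0    2    5    7   10   12   15   18   20   23   25

25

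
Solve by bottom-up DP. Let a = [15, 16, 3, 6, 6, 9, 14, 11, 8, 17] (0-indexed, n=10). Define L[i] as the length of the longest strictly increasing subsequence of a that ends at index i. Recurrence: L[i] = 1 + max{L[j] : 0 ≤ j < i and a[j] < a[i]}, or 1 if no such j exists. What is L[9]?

5

   i    0    1    2    3    4    5    6    7    8    9
a[i]   15   16    3    6    6    9   14   11    8   17
L[i]    1    2    1    2    2    3    4    4    3    5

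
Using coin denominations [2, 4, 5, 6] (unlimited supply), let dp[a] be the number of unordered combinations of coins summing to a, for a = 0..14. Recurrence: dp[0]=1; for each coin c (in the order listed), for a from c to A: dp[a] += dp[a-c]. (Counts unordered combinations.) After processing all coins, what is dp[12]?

8

after  coin     0     1     2     3     4     5     6     7     8     9    10    11    12    13    14
          2     1     0     1     0     1     0     1     0     1     0     1     0     1     0     1
          4     1     0     1     0     2     0     2     0     3     0     3     0     4     0     4
          5     1     0     1     0     2     1     2     1     3     2     4     2     5     3     6
          6     1     0     1     0     2     1     3     1     4     2     6     3     8     4    10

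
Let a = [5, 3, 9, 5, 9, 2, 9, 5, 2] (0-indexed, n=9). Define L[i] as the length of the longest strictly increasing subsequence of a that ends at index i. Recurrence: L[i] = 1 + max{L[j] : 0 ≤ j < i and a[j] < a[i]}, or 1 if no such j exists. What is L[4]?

   i    0    1    2    3    4    5    6    7    8
a[i]    5    3    9    5    9    2    9    5    2
L[i]    1    1    2    2    3    1    3    2    1

3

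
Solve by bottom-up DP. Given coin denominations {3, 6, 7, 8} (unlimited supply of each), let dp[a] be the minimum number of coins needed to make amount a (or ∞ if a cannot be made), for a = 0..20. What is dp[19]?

3

 a  0  1  2  3  4  5  6  7  8  9 10 11 12 13 14 15 16 17 18 19 20
dp  0  -  -  1  -  -  1  1  1  2  2  2  2  2  2  2  2  3  3  3  3
(- denotes ∞ / unreachable)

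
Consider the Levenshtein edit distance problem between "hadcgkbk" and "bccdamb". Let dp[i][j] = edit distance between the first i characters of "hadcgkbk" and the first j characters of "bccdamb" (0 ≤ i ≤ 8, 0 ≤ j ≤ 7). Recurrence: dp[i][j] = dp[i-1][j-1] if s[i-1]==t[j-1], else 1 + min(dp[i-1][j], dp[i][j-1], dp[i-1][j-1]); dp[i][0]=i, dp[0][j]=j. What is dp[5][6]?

5

   ''  b  c  c  d  a  m  b
''  0  1  2  3  4  5  6  7
 h  1  1  2  3  4  5  6  7
 a  2  2  2  3  4  4  5  6
 d  3  3  3  3  3  4  5  6
 c  4  4  3  3  4  4  5  6
 g  5  5  4  4  4  5  5  6
 k  6  6  5  5  5  5  6  6
 b  7  6  6  6  6  6  6  6
 k  8  7  7  7  7  7  7  7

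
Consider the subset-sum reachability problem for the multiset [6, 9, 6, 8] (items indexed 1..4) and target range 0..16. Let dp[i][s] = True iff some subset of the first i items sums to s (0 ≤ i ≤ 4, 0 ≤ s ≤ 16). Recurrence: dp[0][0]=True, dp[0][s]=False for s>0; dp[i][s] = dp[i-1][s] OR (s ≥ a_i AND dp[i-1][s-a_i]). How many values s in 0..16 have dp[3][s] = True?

i\s   0   1   2   3   4   5   6   7   8   9  10  11  12  13  14  15  16
  0   T   F   F   F   F   F   F   F   F   F   F   F   F   F   F   F   F
  1   T   F   F   F   F   F   T   F   F   F   F   F   F   F   F   F   F
  2   T   F   F   F   F   F   T   F   F   T   F   F   F   F   F   T   F
  3   T   F   F   F   F   F   T   F   F   T   F   F   T   F   F   T   F
  4   T   F   F   F   F   F   T   F   T   T   F   F   T   F   T   T   F

5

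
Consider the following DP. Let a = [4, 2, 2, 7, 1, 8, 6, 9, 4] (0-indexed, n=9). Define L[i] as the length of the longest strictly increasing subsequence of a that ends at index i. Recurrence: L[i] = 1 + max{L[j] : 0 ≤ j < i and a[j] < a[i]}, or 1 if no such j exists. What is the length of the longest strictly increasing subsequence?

   i    0    1    2    3    4    5    6    7    8
a[i]    4    2    2    7    1    8    6    9    4
L[i]    1    1    1    2    1    3    2    4    2

4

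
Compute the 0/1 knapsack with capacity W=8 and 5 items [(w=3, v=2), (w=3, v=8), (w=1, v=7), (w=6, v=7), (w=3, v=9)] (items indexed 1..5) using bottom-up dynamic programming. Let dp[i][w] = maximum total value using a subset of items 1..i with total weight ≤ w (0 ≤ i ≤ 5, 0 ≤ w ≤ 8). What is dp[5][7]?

i\w   0   1   2   3   4   5   6   7   8
  0   0   0   0   0   0   0   0   0   0
  1   0   0   0   2   2   2   2   2   2
  2   0   0   0   8   8   8  10  10  10
  3   0   7   7   8  15  15  15  17  17
  4   0   7   7   8  15  15  15  17  17
  5   0   7   7   9  16  16  17  24  24

24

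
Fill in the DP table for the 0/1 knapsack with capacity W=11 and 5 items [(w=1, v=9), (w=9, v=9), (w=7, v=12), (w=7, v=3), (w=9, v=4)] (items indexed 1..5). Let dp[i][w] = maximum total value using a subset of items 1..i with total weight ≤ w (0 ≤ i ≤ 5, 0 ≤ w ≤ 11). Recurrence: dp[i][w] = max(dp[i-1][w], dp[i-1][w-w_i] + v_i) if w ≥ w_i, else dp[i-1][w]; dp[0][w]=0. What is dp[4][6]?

i\w   0   1   2   3   4   5   6   7   8   9  10  11
  0   0   0   0   0   0   0   0   0   0   0   0   0
  1   0   9   9   9   9   9   9   9   9   9   9   9
  2   0   9   9   9   9   9   9   9   9   9  18  18
  3   0   9   9   9   9   9   9  12  21  21  21  21
  4   0   9   9   9   9   9   9  12  21  21  21  21
  5   0   9   9   9   9   9   9  12  21  21  21  21

9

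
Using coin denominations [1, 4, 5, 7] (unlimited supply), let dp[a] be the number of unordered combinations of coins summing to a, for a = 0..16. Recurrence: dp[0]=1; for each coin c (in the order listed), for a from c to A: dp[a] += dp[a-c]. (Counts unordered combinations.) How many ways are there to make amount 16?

after  coin     0     1     2     3     4     5     6     7     8     9    10    11    12    13    14    15    16
          1     1     1     1     1     1     1     1     1     1     1     1     1     1     1     1     1     1
          4     1     1     1     1     2     2     2     2     3     3     3     3     4     4     4     4     5
          5     1     1     1     1     2     3     3     3     4     5     6     6     7     8     9    10    11
          7     1     1     1     1     2     3     3     4     5     6     7     8    10    11    13    15    17

17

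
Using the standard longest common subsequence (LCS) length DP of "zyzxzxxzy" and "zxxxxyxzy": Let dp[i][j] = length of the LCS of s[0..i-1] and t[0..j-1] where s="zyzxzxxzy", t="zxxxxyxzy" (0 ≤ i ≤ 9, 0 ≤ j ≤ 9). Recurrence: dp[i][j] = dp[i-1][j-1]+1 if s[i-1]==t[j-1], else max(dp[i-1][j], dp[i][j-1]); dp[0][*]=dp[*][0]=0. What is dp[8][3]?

   ''  z  x  x  x  x  y  x  z  y
''  0  0  0  0  0  0  0  0  0  0
 z  0  1  1  1  1  1  1  1  1  1
 y  0  1  1  1  1  1  2  2  2  2
 z  0  1  1  1  1  1  2  2  3  3
 x  0  1  2  2  2  2  2  3  3  3
 z  0  1  2  2  2  2  2  3  4  4
 x  0  1  2  3  3  3  3  3  4  4
 x  0  1  2  3  4  4  4  4  4  4
 z  0  1  2  3  4  4  4  4  5  5
 y  0  1  2  3  4  4  5  5  5  6

3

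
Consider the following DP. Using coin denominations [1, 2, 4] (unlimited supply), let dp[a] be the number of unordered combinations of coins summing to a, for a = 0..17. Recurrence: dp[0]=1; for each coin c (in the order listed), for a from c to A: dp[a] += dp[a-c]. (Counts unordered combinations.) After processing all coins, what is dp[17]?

25

after  coin     0     1     2     3     4     5     6     7     8     9    10    11    12    13    14    15    16    17
          1     1     1     1     1     1     1     1     1     1     1     1     1     1     1     1     1     1     1
          2     1     1     2     2     3     3     4     4     5     5     6     6     7     7     8     8     9     9
          4     1     1     2     2     4     4     6     6     9     9    12    12    16    16    20    20    25    25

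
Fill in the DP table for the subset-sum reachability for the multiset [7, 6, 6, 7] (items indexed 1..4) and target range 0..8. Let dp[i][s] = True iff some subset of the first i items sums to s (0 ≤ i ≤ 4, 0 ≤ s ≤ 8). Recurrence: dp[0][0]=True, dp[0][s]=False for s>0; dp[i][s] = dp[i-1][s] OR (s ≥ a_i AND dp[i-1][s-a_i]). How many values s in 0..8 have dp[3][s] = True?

i\s   0   1   2   3   4   5   6   7   8
  0   T   F   F   F   F   F   F   F   F
  1   T   F   F   F   F   F   F   T   F
  2   T   F   F   F   F   F   T   T   F
  3   T   F   F   F   F   F   T   T   F
  4   T   F   F   F   F   F   T   T   F

3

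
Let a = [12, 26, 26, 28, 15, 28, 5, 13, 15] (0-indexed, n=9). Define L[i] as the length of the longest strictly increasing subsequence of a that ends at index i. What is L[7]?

2

   i    0    1    2    3    4    5    6    7    8
a[i]   12   26   26   28   15   28    5   13   15
L[i]    1    2    2    3    2    3    1    2    3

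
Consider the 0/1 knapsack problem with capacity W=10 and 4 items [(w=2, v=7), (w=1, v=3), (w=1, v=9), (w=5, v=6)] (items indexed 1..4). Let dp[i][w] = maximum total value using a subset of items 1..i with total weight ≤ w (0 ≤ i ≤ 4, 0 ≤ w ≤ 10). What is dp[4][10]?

25

i\w   0   1   2   3   4   5   6   7   8   9  10
  0   0   0   0   0   0   0   0   0   0   0   0
  1   0   0   7   7   7   7   7   7   7   7   7
  2   0   3   7  10  10  10  10  10  10  10  10
  3   0   9  12  16  19  19  19  19  19  19  19
  4   0   9  12  16  19  19  19  19  22  25  25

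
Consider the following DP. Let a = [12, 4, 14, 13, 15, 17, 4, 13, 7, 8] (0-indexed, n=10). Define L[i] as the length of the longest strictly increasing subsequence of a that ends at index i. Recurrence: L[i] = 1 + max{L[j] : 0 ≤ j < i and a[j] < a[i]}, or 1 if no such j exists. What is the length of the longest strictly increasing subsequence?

   i    0    1    2    3    4    5    6    7    8    9
a[i]   12    4   14   13   15   17    4   13    7    8
L[i]    1    1    2    2    3    4    1    2    2    3

4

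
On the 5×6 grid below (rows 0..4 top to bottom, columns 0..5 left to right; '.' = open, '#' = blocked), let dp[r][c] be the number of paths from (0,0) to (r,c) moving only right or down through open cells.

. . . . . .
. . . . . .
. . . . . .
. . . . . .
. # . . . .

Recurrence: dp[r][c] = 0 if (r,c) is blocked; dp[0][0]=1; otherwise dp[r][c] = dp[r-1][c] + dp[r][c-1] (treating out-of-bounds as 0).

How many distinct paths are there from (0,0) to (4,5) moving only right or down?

121

r\c   0   1   2   3   4   5
  0   1   1   1   1   1   1
  1   1   2   3   4   5   6
  2   1   3   6  10  15  21
  3   1   4  10  20  35  56
  4   1   0  10  30  65 121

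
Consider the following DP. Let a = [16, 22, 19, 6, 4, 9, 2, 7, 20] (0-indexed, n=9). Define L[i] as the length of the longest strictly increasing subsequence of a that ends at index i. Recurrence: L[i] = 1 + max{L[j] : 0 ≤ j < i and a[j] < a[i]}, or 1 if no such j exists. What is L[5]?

   i    0    1    2    3    4    5    6    7    8
a[i]   16   22   19    6    4    9    2    7   20
L[i]    1    2    2    1    1    2    1    2    3

2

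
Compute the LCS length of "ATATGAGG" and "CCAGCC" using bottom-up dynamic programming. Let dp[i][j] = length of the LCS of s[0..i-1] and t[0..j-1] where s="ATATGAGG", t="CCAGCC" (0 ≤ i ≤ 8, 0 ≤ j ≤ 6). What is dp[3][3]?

1

   ''  C  C  A  G  C  C
''  0  0  0  0  0  0  0
 A  0  0  0  1  1  1  1
 T  0  0  0  1  1  1  1
 A  0  0  0  1  1  1  1
 T  0  0  0  1  1  1  1
 G  0  0  0  1  2  2  2
 A  0  0  0  1  2  2  2
 G  0  0  0  1  2  2  2
 G  0  0  0  1  2  2  2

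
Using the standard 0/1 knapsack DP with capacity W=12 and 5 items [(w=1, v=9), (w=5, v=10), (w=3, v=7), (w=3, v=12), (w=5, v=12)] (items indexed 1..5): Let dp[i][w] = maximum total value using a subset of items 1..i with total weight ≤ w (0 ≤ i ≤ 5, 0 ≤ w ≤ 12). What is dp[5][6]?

21

i\w   0   1   2   3   4   5   6   7   8   9  10  11  12
  0   0   0   0   0   0   0   0   0   0   0   0   0   0
  1   0   9   9   9   9   9   9   9   9   9   9   9   9
  2   0   9   9   9   9  10  19  19  19  19  19  19  19
  3   0   9   9   9  16  16  19  19  19  26  26  26  26
  4   0   9   9  12  21  21  21  28  28  31  31  31  38
  5   0   9   9  12  21  21  21  28  28  33  33  33  40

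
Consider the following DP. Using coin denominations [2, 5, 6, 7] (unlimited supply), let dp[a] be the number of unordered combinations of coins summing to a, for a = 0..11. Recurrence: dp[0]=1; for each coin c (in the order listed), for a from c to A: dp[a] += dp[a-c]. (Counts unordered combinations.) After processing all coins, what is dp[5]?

after  coin     0     1     2     3     4     5     6     7     8     9    10    11
          2     1     0     1     0     1     0     1     0     1     0     1     0
          5     1     0     1     0     1     1     1     1     1     1     2     1
          6     1     0     1     0     1     1     2     1     2     1     3     2
          7     1     0     1     0     1     1     2     2     2     2     3     3

1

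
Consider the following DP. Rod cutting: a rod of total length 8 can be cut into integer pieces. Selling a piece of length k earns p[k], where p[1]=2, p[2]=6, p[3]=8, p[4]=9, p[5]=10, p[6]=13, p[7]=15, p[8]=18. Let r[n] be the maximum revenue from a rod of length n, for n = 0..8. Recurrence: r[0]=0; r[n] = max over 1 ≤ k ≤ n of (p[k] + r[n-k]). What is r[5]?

   n    0    1    2    3    4    5    6    7    8
r[n]    0    2    6    8   12   14   18   20   24

14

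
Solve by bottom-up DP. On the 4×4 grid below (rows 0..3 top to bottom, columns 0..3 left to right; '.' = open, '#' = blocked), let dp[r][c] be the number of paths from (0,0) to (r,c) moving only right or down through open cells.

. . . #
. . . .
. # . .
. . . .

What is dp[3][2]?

r\c   0   1   2   3
  0   1   1   1   0
  1   1   2   3   3
  2   1   0   3   6
  3   1   1   4  10

4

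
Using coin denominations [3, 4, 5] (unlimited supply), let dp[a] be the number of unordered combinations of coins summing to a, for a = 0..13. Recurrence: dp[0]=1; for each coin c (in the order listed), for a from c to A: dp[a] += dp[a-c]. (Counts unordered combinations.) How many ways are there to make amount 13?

3

after  coin     0     1     2     3     4     5     6     7     8     9    10    11    12    13
          3     1     0     0     1     0     0     1     0     0     1     0     0     1     0
          4     1     0     0     1     1     0     1     1     1     1     1     1     2     1
          5     1     0     0     1     1     1     1     1     2     2     2     2     3     3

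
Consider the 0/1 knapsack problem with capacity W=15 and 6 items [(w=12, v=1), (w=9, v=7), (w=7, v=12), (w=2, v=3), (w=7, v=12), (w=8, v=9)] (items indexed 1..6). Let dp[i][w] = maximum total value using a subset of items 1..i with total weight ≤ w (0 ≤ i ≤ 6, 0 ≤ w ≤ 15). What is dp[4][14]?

15

i\w   0   1   2   3   4   5   6   7   8   9  10  11  12  13  14  15
  0   0   0   0   0   0   0   0   0   0   0   0   0   0   0   0   0
  1   0   0   0   0   0   0   0   0   0   0   0   0   1   1   1   1
  2   0   0   0   0   0   0   0   0   0   7   7   7   7   7   7   7
  3   0   0   0   0   0   0   0  12  12  12  12  12  12  12  12  12
  4   0   0   3   3   3   3   3  12  12  15  15  15  15  15  15  15
  5   0   0   3   3   3   3   3  12  12  15  15  15  15  15  24  24
  6   0   0   3   3   3   3   3  12  12  15  15  15  15  15  24  24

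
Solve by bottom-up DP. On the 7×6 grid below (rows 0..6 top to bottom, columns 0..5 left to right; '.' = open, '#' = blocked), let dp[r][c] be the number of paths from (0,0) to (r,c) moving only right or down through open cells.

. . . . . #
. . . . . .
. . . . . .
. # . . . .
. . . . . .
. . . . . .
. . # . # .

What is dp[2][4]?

15

r\c   0   1   2   3   4   5
  0   1   1   1   1   1   0
  1   1   2   3   4   5   5
  2   1   3   6  10  15  20
  3   1   0   6  16  31  51
  4   1   1   7  23  54 105
  5   1   2   9  32  86 191
  6   1   3   0  32   0 191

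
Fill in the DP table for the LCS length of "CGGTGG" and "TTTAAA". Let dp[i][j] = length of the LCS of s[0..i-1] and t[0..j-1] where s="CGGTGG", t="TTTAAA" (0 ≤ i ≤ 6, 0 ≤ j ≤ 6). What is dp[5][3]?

   ''  T  T  T  A  A  A
''  0  0  0  0  0  0  0
 C  0  0  0  0  0  0  0
 G  0  0  0  0  0  0  0
 G  0  0  0  0  0  0  0
 T  0  1  1  1  1  1  1
 G  0  1  1  1  1  1  1
 G  0  1  1  1  1  1  1

1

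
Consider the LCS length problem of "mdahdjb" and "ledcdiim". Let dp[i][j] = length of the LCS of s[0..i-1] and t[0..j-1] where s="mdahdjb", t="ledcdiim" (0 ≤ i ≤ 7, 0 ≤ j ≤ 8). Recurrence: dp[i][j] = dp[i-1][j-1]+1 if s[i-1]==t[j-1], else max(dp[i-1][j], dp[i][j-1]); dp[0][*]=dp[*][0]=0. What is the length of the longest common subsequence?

   ''  l  e  d  c  d  i  i  m
''  0  0  0  0  0  0  0  0  0
 m  0  0  0  0  0  0  0  0  1
 d  0  0  0  1  1  1  1  1  1
 a  0  0  0  1  1  1  1  1  1
 h  0  0  0  1  1  1  1  1  1
 d  0  0  0  1  1  2  2  2  2
 j  0  0  0  1  1  2  2  2  2
 b  0  0  0  1  1  2  2  2  2

2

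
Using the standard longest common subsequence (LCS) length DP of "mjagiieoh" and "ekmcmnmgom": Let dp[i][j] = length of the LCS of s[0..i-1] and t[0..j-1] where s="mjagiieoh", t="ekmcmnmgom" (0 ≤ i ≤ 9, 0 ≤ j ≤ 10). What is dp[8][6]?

   ''  e  k  m  c  m  n  m  g  o  m
''  0  0  0  0  0  0  0  0  0  0  0
 m  0  0  0  1  1  1  1  1  1  1  1
 j  0  0  0  1  1  1  1  1  1  1  1
 a  0  0  0  1  1  1  1  1  1  1  1
 g  0  0  0  1  1  1  1  1  2  2  2
 i  0  0  0  1  1  1  1  1  2  2  2
 i  0  0  0  1  1  1  1  1  2  2  2
 e  0  1  1  1  1  1  1  1  2  2  2
 o  0  1  1  1  1  1  1  1  2  3  3
 h  0  1  1  1  1  1  1  1  2  3  3

1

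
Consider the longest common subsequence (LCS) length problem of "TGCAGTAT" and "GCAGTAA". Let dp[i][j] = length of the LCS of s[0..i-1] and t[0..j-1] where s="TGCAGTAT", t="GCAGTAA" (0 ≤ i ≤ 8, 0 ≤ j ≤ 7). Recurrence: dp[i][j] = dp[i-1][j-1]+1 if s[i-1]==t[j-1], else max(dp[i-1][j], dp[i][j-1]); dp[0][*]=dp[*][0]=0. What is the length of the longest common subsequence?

   ''  G  C  A  G  T  A  A
''  0  0  0  0  0  0  0  0
 T  0  0  0  0  0  1  1  1
 G  0  1  1  1  1  1  1  1
 C  0  1  2  2  2  2  2  2
 A  0  1  2  3  3  3  3  3
 G  0  1  2  3  4  4  4  4
 T  0  1  2  3  4  5  5  5
 A  0  1  2  3  4  5  6  6
 T  0  1  2  3  4  5  6  6

6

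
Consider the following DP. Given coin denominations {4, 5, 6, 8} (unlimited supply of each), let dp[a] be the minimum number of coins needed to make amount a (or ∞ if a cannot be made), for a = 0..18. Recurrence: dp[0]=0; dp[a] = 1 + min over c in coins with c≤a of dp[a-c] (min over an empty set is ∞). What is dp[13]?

2

 a  0  1  2  3  4  5  6  7  8  9 10 11 12 13 14 15 16 17 18
dp  0  -  -  -  1  1  1  -  1  2  2  2  2  2  2  3  2  3  3
(- denotes ∞ / unreachable)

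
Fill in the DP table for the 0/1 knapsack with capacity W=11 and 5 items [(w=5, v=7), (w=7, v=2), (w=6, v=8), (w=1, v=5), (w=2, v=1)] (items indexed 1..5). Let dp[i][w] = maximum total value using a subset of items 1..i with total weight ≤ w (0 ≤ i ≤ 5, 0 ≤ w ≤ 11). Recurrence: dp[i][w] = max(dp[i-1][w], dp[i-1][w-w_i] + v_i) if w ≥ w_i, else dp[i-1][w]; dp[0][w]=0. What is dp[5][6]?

i\w   0   1   2   3   4   5   6   7   8   9  10  11
  0   0   0   0   0   0   0   0   0   0   0   0   0
  1   0   0   0   0   0   7   7   7   7   7   7   7
  2   0   0   0   0   0   7   7   7   7   7   7   7
  3   0   0   0   0   0   7   8   8   8   8   8  15
  4   0   5   5   5   5   7  12  13  13  13  13  15
  5   0   5   5   6   6   7  12  13  13  14  14  15

12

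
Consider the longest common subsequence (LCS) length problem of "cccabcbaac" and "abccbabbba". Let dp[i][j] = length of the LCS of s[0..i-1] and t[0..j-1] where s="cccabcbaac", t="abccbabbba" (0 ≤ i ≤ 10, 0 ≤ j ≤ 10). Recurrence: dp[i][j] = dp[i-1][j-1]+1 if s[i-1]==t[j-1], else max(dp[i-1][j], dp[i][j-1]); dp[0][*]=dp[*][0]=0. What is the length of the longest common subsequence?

6

   ''  a  b  c  c  b  a  b  b  b  a
''  0  0  0  0  0  0  0  0  0  0  0
 c  0  0  0  1  1  1  1  1  1  1  1
 c  0  0  0  1  2  2  2  2  2  2  2
 c  0  0  0  1  2  2  2  2  2  2  2
 a  0  1  1  1  2  2  3  3  3  3  3
 b  0  1  2  2  2  3  3  4  4  4  4
 c  0  1  2  3  3  3  3  4  4  4  4
 b  0  1  2  3  3  4  4  4  5  5  5
 a  0  1  2  3  3  4  5  5  5  5  6
 a  0  1  2  3  3  4  5  5  5  5  6
 c  0  1  2  3  4  4  5  5  5  5  6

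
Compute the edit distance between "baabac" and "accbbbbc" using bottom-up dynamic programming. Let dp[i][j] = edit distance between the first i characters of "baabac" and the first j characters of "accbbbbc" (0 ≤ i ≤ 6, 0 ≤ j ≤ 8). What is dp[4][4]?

3

   ''  a  c  c  b  b  b  b  c
''  0  1  2  3  4  5  6  7  8
 b  1  1  2  3  3  4  5  6  7
 a  2  1  2  3  4  4  5  6  7
 a  3  2  2  3  4  5  5  6  7
 b  4  3  3  3  3  4  5  5  6
 a  5  4  4  4  4  4  5  6  6
 c  6  5  4  4  5  5  5  6  6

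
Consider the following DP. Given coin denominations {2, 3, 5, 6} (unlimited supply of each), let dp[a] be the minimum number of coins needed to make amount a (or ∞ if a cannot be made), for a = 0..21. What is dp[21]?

4

 a  0  1  2  3  4  5  6  7  8  9 10 11 12 13 14 15 16 17 18 19 20 21
dp  0  -  1  1  2  1  1  2  2  2  2  2  2  3  3  3  3  3  3  4  4  4
(- denotes ∞ / unreachable)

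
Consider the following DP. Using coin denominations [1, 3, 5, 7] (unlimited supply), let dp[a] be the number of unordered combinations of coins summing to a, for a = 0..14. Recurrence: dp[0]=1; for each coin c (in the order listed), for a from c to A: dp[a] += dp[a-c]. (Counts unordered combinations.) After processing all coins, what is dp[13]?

after  coin     0     1     2     3     4     5     6     7     8     9    10    11    12    13    14
          1     1     1     1     1     1     1     1     1     1     1     1     1     1     1     1
          3     1     1     1     2     2     2     3     3     3     4     4     4     5     5     5
          5     1     1     1     2     2     3     4     4     5     6     7     8     9    10    11
          7     1     1     1     2     2     3     4     5     6     7     9    10    12    14    16

14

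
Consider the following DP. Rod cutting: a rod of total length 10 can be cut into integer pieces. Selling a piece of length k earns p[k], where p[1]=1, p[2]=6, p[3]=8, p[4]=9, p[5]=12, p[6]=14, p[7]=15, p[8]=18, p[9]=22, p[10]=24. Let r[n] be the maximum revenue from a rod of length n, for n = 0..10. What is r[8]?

   n    0    1    2    3    4    5    6    7    8    9   10
r[n]    0    1    6    8   12   14   18   20   24   26   30

24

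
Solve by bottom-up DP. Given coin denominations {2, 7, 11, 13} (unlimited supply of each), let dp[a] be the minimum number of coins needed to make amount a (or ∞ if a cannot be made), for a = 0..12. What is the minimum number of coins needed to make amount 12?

6

 a  0  1  2  3  4  5  6  7  8  9 10 11 12
dp  0  -  1  -  2  -  3  1  4  2  5  1  6
(- denotes ∞ / unreachable)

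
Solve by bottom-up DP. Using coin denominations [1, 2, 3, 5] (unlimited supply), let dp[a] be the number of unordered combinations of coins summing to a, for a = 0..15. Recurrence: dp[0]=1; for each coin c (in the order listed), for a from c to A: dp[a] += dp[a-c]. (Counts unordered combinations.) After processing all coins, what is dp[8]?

13

after  coin     0     1     2     3     4     5     6     7     8     9    10    11    12    13    14    15
          1     1     1     1     1     1     1     1     1     1     1     1     1     1     1     1     1
          2     1     1     2     2     3     3     4     4     5     5     6     6     7     7     8     8
          3     1     1     2     3     4     5     7     8    10    12    14    16    19    21    24    27
          5     1     1     2     3     4     6     8    10    13    16    20    24    29    34    40    47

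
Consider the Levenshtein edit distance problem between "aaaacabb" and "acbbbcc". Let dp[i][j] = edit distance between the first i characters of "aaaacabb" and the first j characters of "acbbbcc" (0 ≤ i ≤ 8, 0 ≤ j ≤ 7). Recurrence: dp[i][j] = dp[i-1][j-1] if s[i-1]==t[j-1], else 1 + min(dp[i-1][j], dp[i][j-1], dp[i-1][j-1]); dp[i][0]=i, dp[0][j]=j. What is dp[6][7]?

5

   ''  a  c  b  b  b  c  c
''  0  1  2  3  4  5  6  7
 a  1  0  1  2  3  4  5  6
 a  2  1  1  2  3  4  5  6
 a  3  2  2  2  3  4  5  6
 a  4  3  3  3  3  4  5  6
 c  5  4  3  4  4  4  4  5
 a  6  5  4  4  5  5  5  5
 b  7  6  5  4  4  5  6  6
 b  8  7  6  5  4  4  5  6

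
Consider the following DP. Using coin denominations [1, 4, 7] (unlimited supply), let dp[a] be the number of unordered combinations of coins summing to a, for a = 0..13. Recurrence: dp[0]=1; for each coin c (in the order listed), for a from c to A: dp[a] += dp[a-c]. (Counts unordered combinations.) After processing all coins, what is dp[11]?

after  coin     0     1     2     3     4     5     6     7     8     9    10    11    12    13
          1     1     1     1     1     1     1     1     1     1     1     1     1     1     1
          4     1     1     1     1     2     2     2     2     3     3     3     3     4     4
          7     1     1     1     1     2     2     2     3     4     4     4     5     6     6

5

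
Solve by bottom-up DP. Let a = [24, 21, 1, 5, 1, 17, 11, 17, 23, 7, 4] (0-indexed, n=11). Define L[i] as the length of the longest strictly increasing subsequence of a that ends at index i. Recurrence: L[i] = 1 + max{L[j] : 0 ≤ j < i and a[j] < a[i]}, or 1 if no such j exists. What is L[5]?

3

   i    0    1    2    3    4    5    6    7    8    9   10
a[i]   24   21    1    5    1   17   11   17   23    7    4
L[i]    1    1    1    2    1    3    3    4    5    3    2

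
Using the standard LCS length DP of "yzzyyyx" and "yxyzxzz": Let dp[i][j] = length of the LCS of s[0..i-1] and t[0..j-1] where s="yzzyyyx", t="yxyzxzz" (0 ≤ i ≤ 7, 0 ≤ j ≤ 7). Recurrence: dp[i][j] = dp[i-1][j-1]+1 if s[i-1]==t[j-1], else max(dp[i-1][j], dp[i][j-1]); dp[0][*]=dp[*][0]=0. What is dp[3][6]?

   ''  y  x  y  z  x  z  z
''  0  0  0  0  0  0  0  0
 y  0  1  1  1  1  1  1  1
 z  0  1  1  1  2  2  2  2
 z  0  1  1  1  2  2  3  3
 y  0  1  1  2  2  2  3  3
 y  0  1  1  2  2  2  3  3
 y  0  1  1  2  2  2  3  3
 x  0  1  2  2  2  3  3  3

3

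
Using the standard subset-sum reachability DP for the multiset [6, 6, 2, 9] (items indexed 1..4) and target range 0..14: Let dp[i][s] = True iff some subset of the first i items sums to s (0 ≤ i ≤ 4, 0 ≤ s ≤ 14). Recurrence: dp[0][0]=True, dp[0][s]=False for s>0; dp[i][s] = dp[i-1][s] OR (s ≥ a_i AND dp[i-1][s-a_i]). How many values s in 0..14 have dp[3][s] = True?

i\s   0   1   2   3   4   5   6   7   8   9  10  11  12  13  14
  0   T   F   F   F   F   F   F   F   F   F   F   F   F   F   F
  1   T   F   F   F   F   F   T   F   F   F   F   F   F   F   F
  2   T   F   F   F   F   F   T   F   F   F   F   F   T   F   F
  3   T   F   T   F   F   F   T   F   T   F   F   F   T   F   T
  4   T   F   T   F   F   F   T   F   T   T   F   T   T   F   T

6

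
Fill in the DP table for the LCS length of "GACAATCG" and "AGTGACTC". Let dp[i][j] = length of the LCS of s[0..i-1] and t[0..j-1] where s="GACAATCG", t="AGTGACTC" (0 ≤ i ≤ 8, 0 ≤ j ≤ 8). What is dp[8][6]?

3

   ''  A  G  T  G  A  C  T  C
''  0  0  0  0  0  0  0  0  0
 G  0  0  1  1  1  1  1  1  1
 A  0  1  1  1  1  2  2  2  2
 C  0  1  1  1  1  2  3  3  3
 A  0  1  1  1  1  2  3  3  3
 A  0  1  1  1  1  2  3  3  3
 T  0  1  1  2  2  2  3  4  4
 C  0  1  1  2  2  2  3  4  5
 G  0  1  2  2  3  3  3  4  5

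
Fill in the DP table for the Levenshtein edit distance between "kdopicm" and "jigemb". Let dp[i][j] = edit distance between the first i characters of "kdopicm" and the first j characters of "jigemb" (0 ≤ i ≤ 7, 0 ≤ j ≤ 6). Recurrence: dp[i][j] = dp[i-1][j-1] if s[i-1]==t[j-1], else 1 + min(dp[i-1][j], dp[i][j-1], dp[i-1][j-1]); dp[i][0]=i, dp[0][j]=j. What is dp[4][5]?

   ''  j  i  g  e  m  b
''  0  1  2  3  4  5  6
 k  1  1  2  3  4  5  6
 d  2  2  2  3  4  5  6
 o  3  3  3  3  4  5  6
 p  4  4  4  4  4  5  6
 i  5  5  4  5  5  5  6
 c  6  6  5  5  6  6  6
 m  7  7  6  6  6  6  7

5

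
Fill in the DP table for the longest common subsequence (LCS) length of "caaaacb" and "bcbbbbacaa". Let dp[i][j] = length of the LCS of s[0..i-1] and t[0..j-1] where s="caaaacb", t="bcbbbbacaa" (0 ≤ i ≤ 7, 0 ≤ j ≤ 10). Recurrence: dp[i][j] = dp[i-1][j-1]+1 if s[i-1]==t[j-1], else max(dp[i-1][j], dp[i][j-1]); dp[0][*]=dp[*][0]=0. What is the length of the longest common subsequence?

4

   ''  b  c  b  b  b  b  a  c  a  a
''  0  0  0  0  0  0  0  0  0  0  0
 c  0  0  1  1  1  1  1  1  1  1  1
 a  0  0  1  1  1  1  1  2  2  2  2
 a  0  0  1  1  1  1  1  2  2  3  3
 a  0  0  1  1  1  1  1  2  2  3  4
 a  0  0  1  1  1  1  1  2  2  3  4
 c  0  0  1  1  1  1  1  2  3  3  4
 b  0  1  1  2  2  2  2  2  3  3  4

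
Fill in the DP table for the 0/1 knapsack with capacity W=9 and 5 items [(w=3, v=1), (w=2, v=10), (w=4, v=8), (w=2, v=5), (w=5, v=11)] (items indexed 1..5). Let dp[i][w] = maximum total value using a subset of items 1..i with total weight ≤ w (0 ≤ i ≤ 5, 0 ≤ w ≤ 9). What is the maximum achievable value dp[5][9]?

26

i\w   0   1   2   3   4   5   6   7   8   9
  0   0   0   0   0   0   0   0   0   0   0
  1   0   0   0   1   1   1   1   1   1   1
  2   0   0  10  10  10  11  11  11  11  11
  3   0   0  10  10  10  11  18  18  18  19
  4   0   0  10  10  15  15  18  18  23  23
  5   0   0  10  10  15  15  18  21  23  26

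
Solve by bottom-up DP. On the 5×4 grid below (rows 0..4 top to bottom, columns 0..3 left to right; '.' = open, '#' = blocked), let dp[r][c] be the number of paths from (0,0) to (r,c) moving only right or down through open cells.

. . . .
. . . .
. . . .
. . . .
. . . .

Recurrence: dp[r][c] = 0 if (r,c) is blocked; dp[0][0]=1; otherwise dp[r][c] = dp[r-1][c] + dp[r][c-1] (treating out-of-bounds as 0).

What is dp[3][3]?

r\c   0   1   2   3
  0   1   1   1   1
  1   1   2   3   4
  2   1   3   6  10
  3   1   4  10  20
  4   1   5  15  35

20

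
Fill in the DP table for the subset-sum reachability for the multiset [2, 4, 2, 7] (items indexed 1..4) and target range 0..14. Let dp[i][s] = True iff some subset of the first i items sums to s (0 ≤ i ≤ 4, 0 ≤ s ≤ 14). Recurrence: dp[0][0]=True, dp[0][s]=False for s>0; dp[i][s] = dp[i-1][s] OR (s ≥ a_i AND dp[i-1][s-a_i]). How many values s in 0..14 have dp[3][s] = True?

5

i\s   0   1   2   3   4   5   6   7   8   9  10  11  12  13  14
  0   T   F   F   F   F   F   F   F   F   F   F   F   F   F   F
  1   T   F   T   F   F   F   F   F   F   F   F   F   F   F   F
  2   T   F   T   F   T   F   T   F   F   F   F   F   F   F   F
  3   T   F   T   F   T   F   T   F   T   F   F   F   F   F   F
  4   T   F   T   F   T   F   T   T   T   T   F   T   F   T   F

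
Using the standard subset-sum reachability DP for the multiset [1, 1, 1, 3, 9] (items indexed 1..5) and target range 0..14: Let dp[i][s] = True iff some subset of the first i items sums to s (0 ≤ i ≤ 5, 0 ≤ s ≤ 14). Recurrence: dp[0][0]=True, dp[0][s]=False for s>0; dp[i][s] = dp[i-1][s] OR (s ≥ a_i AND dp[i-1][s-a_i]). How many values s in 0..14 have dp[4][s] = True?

i\s   0   1   2   3   4   5   6   7   8   9  10  11  12  13  14
  0   T   F   F   F   F   F   F   F   F   F   F   F   F   F   F
  1   T   T   F   F   F   F   F   F   F   F   F   F   F   F   F
  2   T   T   T   F   F   F   F   F   F   F   F   F   F   F   F
  3   T   T   T   T   F   F   F   F   F   F   F   F   F   F   F
  4   T   T   T   T   T   T   T   F   F   F   F   F   F   F   F
  5   T   T   T   T   T   T   T   F   F   T   T   T   T   T   T

7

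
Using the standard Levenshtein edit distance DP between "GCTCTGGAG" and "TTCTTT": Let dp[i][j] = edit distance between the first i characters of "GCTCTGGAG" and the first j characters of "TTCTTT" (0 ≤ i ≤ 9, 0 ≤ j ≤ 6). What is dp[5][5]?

   ''  T  T  C  T  T  T
''  0  1  2  3  4  5  6
 G  1  1  2  3  4  5  6
 C  2  2  2  2  3  4  5
 T  3  2  2  3  2  3  4
 C  4  3  3  2  3  3  4
 T  5  4  3  3  2  3  3
 G  6  5  4  4  3  3  4
 G  7  6  5  5  4  4  4
 A  8  7  6  6  5  5  5
 G  9  8  7  7  6  6  6

3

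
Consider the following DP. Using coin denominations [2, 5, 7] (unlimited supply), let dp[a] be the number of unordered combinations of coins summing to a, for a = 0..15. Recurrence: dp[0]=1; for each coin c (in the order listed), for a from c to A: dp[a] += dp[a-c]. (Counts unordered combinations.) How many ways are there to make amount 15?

3

after  coin     0     1     2     3     4     5     6     7     8     9    10    11    12    13    14    15
          2     1     0     1     0     1     0     1     0     1     0     1     0     1     0     1     0
          5     1     0     1     0     1     1     1     1     1     1     2     1     2     1     2     2
          7     1     0     1     0     1     1     1     2     1     2     2     2     3     2     4     3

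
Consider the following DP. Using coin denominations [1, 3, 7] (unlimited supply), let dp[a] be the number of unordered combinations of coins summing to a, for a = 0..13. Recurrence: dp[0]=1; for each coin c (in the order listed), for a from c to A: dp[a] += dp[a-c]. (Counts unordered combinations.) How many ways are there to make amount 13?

8

after  coin     0     1     2     3     4     5     6     7     8     9    10    11    12    13
          1     1     1     1     1     1     1     1     1     1     1     1     1     1     1
          3     1     1     1     2     2     2     3     3     3     4     4     4     5     5
          7     1     1     1     2     2     2     3     4     4     5     6     6     7     8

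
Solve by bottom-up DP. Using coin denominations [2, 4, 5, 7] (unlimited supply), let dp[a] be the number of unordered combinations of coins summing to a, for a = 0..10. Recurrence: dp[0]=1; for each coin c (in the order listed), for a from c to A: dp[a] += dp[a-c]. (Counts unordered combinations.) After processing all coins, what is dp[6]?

2

after  coin     0     1     2     3     4     5     6     7     8     9    10
          2     1     0     1     0     1     0     1     0     1     0     1
          4     1     0     1     0     2     0     2     0     3     0     3
          5     1     0     1     0     2     1     2     1     3     2     4
          7     1     0     1     0     2     1     2     2     3     3     4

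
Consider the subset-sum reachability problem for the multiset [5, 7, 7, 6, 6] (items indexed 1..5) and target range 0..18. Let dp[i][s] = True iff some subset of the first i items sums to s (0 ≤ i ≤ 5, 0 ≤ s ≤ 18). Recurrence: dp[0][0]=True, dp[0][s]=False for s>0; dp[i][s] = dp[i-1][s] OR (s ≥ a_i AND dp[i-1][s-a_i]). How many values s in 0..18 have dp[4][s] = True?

9

i\s   0   1   2   3   4   5   6   7   8   9  10  11  12  13  14  15  16  17  18
  0   T   F   F   F   F   F   F   F   F   F   F   F   F   F   F   F   F   F   F
  1   T   F   F   F   F   T   F   F   F   F   F   F   F   F   F   F   F   F   F
  2   T   F   F   F   F   T   F   T   F   F   F   F   T   F   F   F   F   F   F
  3   T   F   F   F   F   T   F   T   F   F   F   F   T   F   T   F   F   F   F
  4   T   F   F   F   F   T   T   T   F   F   F   T   T   T   T   F   F   F   T
  5   T   F   F   F   F   T   T   T   F   F   F   T   T   T   T   F   F   T   T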